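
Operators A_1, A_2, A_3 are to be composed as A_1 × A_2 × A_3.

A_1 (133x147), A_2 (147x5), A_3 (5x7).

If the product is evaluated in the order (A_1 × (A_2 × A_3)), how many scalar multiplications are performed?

142002

(A_2 × A_3): 147×5 by 5×7 → 147×7, cost 147·5·7 = 5145
(A_1 × (A_2 × A_3)): 133×147 by 147×7 → 133×7, cost 133·147·7 = 136857; cumulative 142002
Total: 142002 scalar multiplications.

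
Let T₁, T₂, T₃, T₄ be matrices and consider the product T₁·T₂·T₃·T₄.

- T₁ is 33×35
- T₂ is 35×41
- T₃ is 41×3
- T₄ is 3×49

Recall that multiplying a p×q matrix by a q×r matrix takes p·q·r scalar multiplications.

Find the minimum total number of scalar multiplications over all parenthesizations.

12621

Adjacent pairs: T₁T₂ = 33·35·41 = 47355; T₂T₃ = 35·41·3 = 4305; T₃T₄ = 41·3·49 = 6027.
Length 3: T₁..T₃: k=1: 0+4305+33·35·3=7770; k=2: 47355+0+33·41·3=51414 → min 7770 | T₂..T₄: k=2: 0+6027+35·41·49=76342; k=3: 4305+0+35·3·49=9450 → min 9450.
Length 4: T₁..T₄: k=1: 0+9450+33·35·49=66045; k=2: 47355+6027+33·41·49=119679; k=3: 7770+0+33·3·49=12621 → min 12621.
Optimal order: ((T₁·(T₂·T₃))·T₄) with cost 12621.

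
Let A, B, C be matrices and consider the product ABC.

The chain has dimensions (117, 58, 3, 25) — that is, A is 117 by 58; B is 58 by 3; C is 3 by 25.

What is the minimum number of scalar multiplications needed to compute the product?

29133

Order (A(BC)): (BC): 58×3 by 3×25 → 58×25, cost 58·3·25 = 4350; (A(BC)): 117×58 by 58×25 → 117×25, cost 117·58·25 = 169650; cumulative 174000. Total 174000.
Order ((AB)C): (AB): 117×58 by 58×3 → 117×3, cost 117·58·3 = 20358; ((AB)C): 117×3 by 3×25 → 117×25, cost 117·3·25 = 8775; cumulative 29133. Total 29133.
Minimum: 29133.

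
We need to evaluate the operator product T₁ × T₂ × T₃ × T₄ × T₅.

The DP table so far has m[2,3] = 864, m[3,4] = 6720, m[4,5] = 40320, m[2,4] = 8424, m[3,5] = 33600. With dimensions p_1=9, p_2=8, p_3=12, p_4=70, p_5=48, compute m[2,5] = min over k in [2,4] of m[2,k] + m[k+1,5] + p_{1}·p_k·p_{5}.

m[2,5] = min over k∈[2,4] of m[2,k]+m[k+1,5]+p_{1}·p_k·p_{5}.
k=2: 0 + 33600 + 9·8·48 = 37056; k=3: 864 + 40320 + 9·12·48 = 46368; k=4: 8424 + 0 + 9·70·48 = 38664.
Minimum: 37056 at k=2.

37056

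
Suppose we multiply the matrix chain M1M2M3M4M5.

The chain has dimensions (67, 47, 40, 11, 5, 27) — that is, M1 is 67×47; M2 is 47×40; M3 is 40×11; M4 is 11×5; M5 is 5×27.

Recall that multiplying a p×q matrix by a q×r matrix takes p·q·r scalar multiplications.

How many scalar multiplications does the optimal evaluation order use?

Adjacent pairs: M1M2 = 67·47·40 = 125960; M2M3 = 47·40·11 = 20680; M3M4 = 40·11·5 = 2200; M4M5 = 11·5·27 = 1485.
Length 3: M1..M3: k=1: 0+20680+67·47·11=55319; k=2: 125960+0+67·40·11=155440 → min 55319 | M2..M4: k=2: 0+2200+47·40·5=11600; k=3: 20680+0+47·11·5=23265 → min 11600 | M3..M5: k=3: 0+1485+40·11·27=13365; k=4: 2200+0+40·5·27=7600 → min 7600.
Length 4: M1..M4: k=1: 0+11600+67·47·5=27345; k=2: 125960+2200+67·40·5=141560; k=3: 55319+0+67·11·5=59004 → min 27345 | M2..M5: k=2: 0+7600+47·40·27=58360; k=3: 20680+1485+47·11·27=36124; k=4: 11600+0+47·5·27=17945 → min 17945.
Length 5: M1..M5: k=1: 0+17945+67·47·27=102968; k=2: 125960+7600+67·40·27=205920; k=3: 55319+1485+67·11·27=76703; k=4: 27345+0+67·5·27=36390 → min 36390.
Optimal order: ((M1(M2(M3M4)))M5) with cost 36390.

36390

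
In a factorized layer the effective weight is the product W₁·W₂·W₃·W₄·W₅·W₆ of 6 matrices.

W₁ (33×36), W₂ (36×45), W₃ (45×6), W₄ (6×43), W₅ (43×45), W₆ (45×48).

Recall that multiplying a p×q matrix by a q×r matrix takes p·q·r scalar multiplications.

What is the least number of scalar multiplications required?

50922

Adjacent pairs: W₁W₂ = 33·36·45 = 53460; W₂W₃ = 36·45·6 = 9720; W₃W₄ = 45·6·43 = 11610; W₄W₅ = 6·43·45 = 11610; W₅W₆ = 43·45·48 = 92880.
Length 3: W₁..W₃: k=1: 0+9720+33·36·6=16848; k=2: 53460+0+33·45·6=62370 → min 16848 | W₂..W₄: k=2: 0+11610+36·45·43=81270; k=3: 9720+0+36·6·43=19008 → min 19008 | W₃..W₅: k=3: 0+11610+45·6·45=23760; k=4: 11610+0+45·43·45=98685 → min 23760 | W₄..W₆: k=4: 0+92880+6·43·48=105264; k=5: 11610+0+6·45·48=24570 → min 24570.
Length 4: W₁..W₄: k=1: 0+19008+33·36·43=70092; k=2: 53460+11610+33·45·43=128925; k=3: 16848+0+33·6·43=25362 → min 25362 | W₂..W₅: k=2: 0+23760+36·45·45=96660; k=3: 9720+11610+36·6·45=31050; k=4: 19008+0+36·43·45=88668 → min 31050 | W₃..W₆: k=3: 0+24570+45·6·48=37530; k=4: 11610+92880+45·43·48=197370; k=5: 23760+0+45·45·48=120960 → min 37530.
Length 5: W₁..W₅: k=1: 0+31050+33·36·45=84510; k=2: 53460+23760+33·45·45=144045; k=3: 16848+11610+33·6·45=37368; k=4: 25362+0+33·43·45=89217 → min 37368 | W₂..W₆: k=2: 0+37530+36·45·48=115290; k=3: 9720+24570+36·6·48=44658; k=4: 19008+92880+36·43·48=186192; k=5: 31050+0+36·45·48=108810 → min 44658.
Length 6: W₁..W₆: k=1: 0+44658+33·36·48=101682; k=2: 53460+37530+33·45·48=162270; k=3: 16848+24570+33·6·48=50922; k=4: 25362+92880+33·43·48=186354; k=5: 37368+0+33·45·48=108648 → min 50922.
Optimal order: ((W₁·(W₂·W₃))·((W₄·W₅)·W₆)) with cost 50922.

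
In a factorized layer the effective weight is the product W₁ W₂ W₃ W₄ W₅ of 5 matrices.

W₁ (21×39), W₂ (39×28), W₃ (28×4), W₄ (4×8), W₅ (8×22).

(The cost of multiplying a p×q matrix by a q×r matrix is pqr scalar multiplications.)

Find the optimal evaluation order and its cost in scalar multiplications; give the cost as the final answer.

Adjacent pairs: W₁W₂ = 21·39·28 = 22932; W₂W₃ = 39·28·4 = 4368; W₃W₄ = 28·4·8 = 896; W₄W₅ = 4·8·22 = 704.
Length 3: W₁..W₃: k=1: 0+4368+21·39·4=7644; k=2: 22932+0+21·28·4=25284 → min 7644 | W₂..W₄: k=2: 0+896+39·28·8=9632; k=3: 4368+0+39·4·8=5616 → min 5616 | W₃..W₅: k=3: 0+704+28·4·22=3168; k=4: 896+0+28·8·22=5824 → min 3168.
Length 4: W₁..W₄: k=1: 0+5616+21·39·8=12168; k=2: 22932+896+21·28·8=28532; k=3: 7644+0+21·4·8=8316 → min 8316 | W₂..W₅: k=2: 0+3168+39·28·22=27192; k=3: 4368+704+39·4·22=8504; k=4: 5616+0+39·8·22=12480 → min 8504.
Length 5: W₁..W₅: k=1: 0+8504+21·39·22=26522; k=2: 22932+3168+21·28·22=39036; k=3: 7644+704+21·4·22=10196; k=4: 8316+0+21·8·22=12012 → min 10196.
Optimal parenthesization: ((W₁ (W₂ W₃)) (W₄ W₅)) with cost 10196.

10196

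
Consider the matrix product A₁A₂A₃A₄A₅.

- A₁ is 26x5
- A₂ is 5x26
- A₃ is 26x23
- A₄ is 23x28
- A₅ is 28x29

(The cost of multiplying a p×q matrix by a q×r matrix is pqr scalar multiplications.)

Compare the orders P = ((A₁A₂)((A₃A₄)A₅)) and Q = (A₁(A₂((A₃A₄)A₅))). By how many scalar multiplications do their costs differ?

15444

Order P = ((A₁A₂)((A₃A₄)A₅)): (A₁A₂): 26×5 by 5×26 → 26×26, cost 26·5·26 = 3380; (A₃A₄): 26×23 by 23×28 → 26×28, cost 26·23·28 = 16744; ((A₃A₄)A₅): 26×28 by 28×29 → 26×29, cost 26·28·29 = 21112; cumulative 37856; ((A₁A₂)((A₃A₄)A₅)): 26×26 by 26×29 → 26×29, cost 26·26·29 = 19604; cumulative 60840. Total 60840.
Order Q = (A₁(A₂((A₃A₄)A₅))): (A₃A₄): 26×23 by 23×28 → 26×28, cost 26·23·28 = 16744; ((A₃A₄)A₅): 26×28 by 28×29 → 26×29, cost 26·28·29 = 21112; cumulative 37856; (A₂((A₃A₄)A₅)): 5×26 by 26×29 → 5×29, cost 5·26·29 = 3770; cumulative 41626; (A₁(A₂((A₃A₄)A₅))): 26×5 by 5×29 → 26×29, cost 26·5·29 = 3770; cumulative 45396. Total 45396.
Difference: |60840 − 45396| = 15444.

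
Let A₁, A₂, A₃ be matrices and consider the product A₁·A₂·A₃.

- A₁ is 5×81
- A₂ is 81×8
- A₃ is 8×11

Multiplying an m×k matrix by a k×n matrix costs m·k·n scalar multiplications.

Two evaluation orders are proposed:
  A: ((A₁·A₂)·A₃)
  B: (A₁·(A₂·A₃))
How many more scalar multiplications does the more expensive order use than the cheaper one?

Order A = ((A₁·A₂)·A₃): (A₁·A₂): 5×81 by 81×8 → 5×8, cost 5·81·8 = 3240; ((A₁·A₂)·A₃): 5×8 by 8×11 → 5×11, cost 5·8·11 = 440; cumulative 3680. Total 3680.
Order B = (A₁·(A₂·A₃)): (A₂·A₃): 81×8 by 8×11 → 81×11, cost 81·8·11 = 7128; (A₁·(A₂·A₃)): 5×81 by 81×11 → 5×11, cost 5·81·11 = 4455; cumulative 11583. Total 11583.
Difference: |3680 − 11583| = 7903.

7903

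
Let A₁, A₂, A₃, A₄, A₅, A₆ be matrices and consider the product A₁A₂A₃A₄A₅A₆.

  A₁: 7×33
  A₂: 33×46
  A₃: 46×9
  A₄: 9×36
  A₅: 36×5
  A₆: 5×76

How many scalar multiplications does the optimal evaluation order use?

15095

Adjacent pairs: A₁A₂ = 7·33·46 = 10626; A₂A₃ = 33·46·9 = 13662; A₃A₄ = 46·9·36 = 14904; A₄A₅ = 9·36·5 = 1620; A₅A₆ = 36·5·76 = 13680.
Length 3: A₁..A₃: k=1: 0+13662+7·33·9=15741; k=2: 10626+0+7·46·9=13524 → min 13524 | A₂..A₄: k=2: 0+14904+33·46·36=69552; k=3: 13662+0+33·9·36=24354 → min 24354 | A₃..A₅: k=3: 0+1620+46·9·5=3690; k=4: 14904+0+46·36·5=23184 → min 3690 | A₄..A₆: k=4: 0+13680+9·36·76=38304; k=5: 1620+0+9·5·76=5040 → min 5040.
Length 4: A₁..A₄: k=1: 0+24354+7·33·36=32670; k=2: 10626+14904+7·46·36=37122; k=3: 13524+0+7·9·36=15792 → min 15792 | A₂..A₅: k=2: 0+3690+33·46·5=11280; k=3: 13662+1620+33·9·5=16767; k=4: 24354+0+33·36·5=30294 → min 11280 | A₃..A₆: k=3: 0+5040+46·9·76=36504; k=4: 14904+13680+46·36·76=154440; k=5: 3690+0+46·5·76=21170 → min 21170.
Length 5: A₁..A₅: k=1: 0+11280+7·33·5=12435; k=2: 10626+3690+7·46·5=15926; k=3: 13524+1620+7·9·5=15459; k=4: 15792+0+7·36·5=17052 → min 12435 | A₂..A₆: k=2: 0+21170+33·46·76=136538; k=3: 13662+5040+33·9·76=41274; k=4: 24354+13680+33·36·76=128322; k=5: 11280+0+33·5·76=23820 → min 23820.
Length 6: A₁..A₆: k=1: 0+23820+7·33·76=41376; k=2: 10626+21170+7·46·76=56268; k=3: 13524+5040+7·9·76=23352; k=4: 15792+13680+7·36·76=48624; k=5: 12435+0+7·5·76=15095 → min 15095.
Optimal order: ((A₁(A₂(A₃(A₄A₅))))A₆) with cost 15095.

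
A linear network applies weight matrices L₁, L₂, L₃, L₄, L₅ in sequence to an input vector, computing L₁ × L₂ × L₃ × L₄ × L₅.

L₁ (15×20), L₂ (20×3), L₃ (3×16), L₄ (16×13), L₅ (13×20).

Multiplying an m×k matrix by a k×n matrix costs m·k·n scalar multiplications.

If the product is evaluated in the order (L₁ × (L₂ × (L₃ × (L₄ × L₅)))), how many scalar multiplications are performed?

12320

(L₄ × L₅): 16×13 by 13×20 → 16×20, cost 16·13·20 = 4160
(L₃ × (L₄ × L₅)): 3×16 by 16×20 → 3×20, cost 3·16·20 = 960; cumulative 5120
(L₂ × (L₃ × (L₄ × L₅))): 20×3 by 3×20 → 20×20, cost 20·3·20 = 1200; cumulative 6320
(L₁ × (L₂ × (L₃ × (L₄ × L₅)))): 15×20 by 20×20 → 15×20, cost 15·20·20 = 6000; cumulative 12320
Total: 12320 scalar multiplications.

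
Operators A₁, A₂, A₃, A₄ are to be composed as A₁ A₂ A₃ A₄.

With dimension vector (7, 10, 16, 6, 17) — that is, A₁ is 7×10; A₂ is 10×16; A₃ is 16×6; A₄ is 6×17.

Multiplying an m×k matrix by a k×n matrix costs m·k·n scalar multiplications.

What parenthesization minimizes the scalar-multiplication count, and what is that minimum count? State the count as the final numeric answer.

2094

Adjacent pairs: A₁A₂ = 7·10·16 = 1120; A₂A₃ = 10·16·6 = 960; A₃A₄ = 16·6·17 = 1632.
Length 3: A₁..A₃: k=1: 0+960+7·10·6=1380; k=2: 1120+0+7·16·6=1792 → min 1380 | A₂..A₄: k=2: 0+1632+10·16·17=4352; k=3: 960+0+10·6·17=1980 → min 1980.
Length 4: A₁..A₄: k=1: 0+1980+7·10·17=3170; k=2: 1120+1632+7·16·17=4656; k=3: 1380+0+7·6·17=2094 → min 2094.
Optimal parenthesization: ((A₁ (A₂ A₃)) A₄) with cost 2094.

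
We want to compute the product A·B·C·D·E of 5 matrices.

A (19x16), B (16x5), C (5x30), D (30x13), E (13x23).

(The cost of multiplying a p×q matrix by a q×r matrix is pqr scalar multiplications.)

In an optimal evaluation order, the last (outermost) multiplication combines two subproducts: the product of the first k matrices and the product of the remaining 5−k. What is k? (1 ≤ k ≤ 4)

2

Adjacent pairs: AB = 19·16·5 = 1520; BC = 16·5·30 = 2400; CD = 5·30·13 = 1950; DE = 30·13·23 = 8970.
Length 3: A..C: k=1: 0+2400+19·16·30=11520; k=2: 1520+0+19·5·30=4370 → min 4370 | B..D: k=2: 0+1950+16·5·13=2990; k=3: 2400+0+16·30·13=8640 → min 2990 | C..E: k=3: 0+8970+5·30·23=12420; k=4: 1950+0+5·13·23=3445 → min 3445.
Length 4: A..D: k=1: 0+2990+19·16·13=6942; k=2: 1520+1950+19·5·13=4705; k=3: 4370+0+19·30·13=11780 → min 4705 | B..E: k=2: 0+3445+16·5·23=5285; k=3: 2400+8970+16·30·23=22410; k=4: 2990+0+16·13·23=7774 → min 5285.
Top-level splits: k=1: (A..A)·(B..E) → 0+5285+19·16·23 = 12277; k=2: (A..B)·(C..E) → 1520+3445+19·5·23 = 7150; k=3: (A..C)·(D..E) → 4370+8970+19·30·23 = 26450; k=4: (A..D)·(E..E) → 4705+0+19·13·23 = 10386.
Best split is after B, i.e. k = 2.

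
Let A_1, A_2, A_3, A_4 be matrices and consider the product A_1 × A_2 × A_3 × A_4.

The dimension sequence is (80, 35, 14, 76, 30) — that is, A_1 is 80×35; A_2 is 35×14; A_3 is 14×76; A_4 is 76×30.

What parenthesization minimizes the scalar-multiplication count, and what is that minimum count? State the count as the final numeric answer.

104720

Adjacent pairs: A_1A_2 = 80·35·14 = 39200; A_2A_3 = 35·14·76 = 37240; A_3A_4 = 14·76·30 = 31920.
Length 3: A_1..A_3: k=1: 0+37240+80·35·76=250040; k=2: 39200+0+80·14·76=124320 → min 124320 | A_2..A_4: k=2: 0+31920+35·14·30=46620; k=3: 37240+0+35·76·30=117040 → min 46620.
Length 4: A_1..A_4: k=1: 0+46620+80·35·30=130620; k=2: 39200+31920+80·14·30=104720; k=3: 124320+0+80·76·30=306720 → min 104720.
Optimal parenthesization: ((A_1 × A_2) × (A_3 × A_4)) with cost 104720.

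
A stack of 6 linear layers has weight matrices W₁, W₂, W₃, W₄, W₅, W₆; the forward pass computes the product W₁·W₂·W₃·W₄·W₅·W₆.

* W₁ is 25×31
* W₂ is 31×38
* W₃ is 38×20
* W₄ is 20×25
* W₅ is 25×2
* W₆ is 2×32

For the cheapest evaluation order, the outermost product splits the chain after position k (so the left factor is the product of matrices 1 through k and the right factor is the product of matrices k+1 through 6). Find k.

5

Adjacent pairs: W₁W₂ = 25·31·38 = 29450; W₂W₃ = 31·38·20 = 23560; W₃W₄ = 38·20·25 = 19000; W₄W₅ = 20·25·2 = 1000; W₅W₆ = 25·2·32 = 1600.
Length 3: W₁..W₃: k=1: 0+23560+25·31·20=39060; k=2: 29450+0+25·38·20=48450 → min 39060 | W₂..W₄: k=2: 0+19000+31·38·25=48450; k=3: 23560+0+31·20·25=39060 → min 39060 | W₃..W₅: k=3: 0+1000+38·20·2=2520; k=4: 19000+0+38·25·2=20900 → min 2520 | W₄..W₆: k=4: 0+1600+20·25·32=17600; k=5: 1000+0+20·2·32=2280 → min 2280.
Length 4: W₁..W₄: k=1: 0+39060+25·31·25=58435; k=2: 29450+19000+25·38·25=72200; k=3: 39060+0+25·20·25=51560 → min 51560 | W₂..W₅: k=2: 0+2520+31·38·2=4876; k=3: 23560+1000+31·20·2=25800; k=4: 39060+0+31·25·2=40610 → min 4876 | W₃..W₆: k=3: 0+2280+38·20·32=26600; k=4: 19000+1600+38·25·32=51000; k=5: 2520+0+38·2·32=4952 → min 4952.
Length 5: W₁..W₅: k=1: 0+4876+25·31·2=6426; k=2: 29450+2520+25·38·2=33870; k=3: 39060+1000+25·20·2=41060; k=4: 51560+0+25·25·2=52810 → min 6426 | W₂..W₆: k=2: 0+4952+31·38·32=42648; k=3: 23560+2280+31·20·32=45680; k=4: 39060+1600+31·25·32=65460; k=5: 4876+0+31·2·32=6860 → min 6860.
Top-level splits: k=1: (W₁..W₁)·(W₂..W₆) → 0+6860+25·31·32 = 31660; k=2: (W₁..W₂)·(W₃..W₆) → 29450+4952+25·38·32 = 64802; k=3: (W₁..W₃)·(W₄..W₆) → 39060+2280+25·20·32 = 57340; k=4: (W₁..W₄)·(W₅..W₆) → 51560+1600+25·25·32 = 73160; k=5: (W₁..W₅)·(W₆..W₆) → 6426+0+25·2·32 = 8026.
Best split is after W₅, i.e. k = 5.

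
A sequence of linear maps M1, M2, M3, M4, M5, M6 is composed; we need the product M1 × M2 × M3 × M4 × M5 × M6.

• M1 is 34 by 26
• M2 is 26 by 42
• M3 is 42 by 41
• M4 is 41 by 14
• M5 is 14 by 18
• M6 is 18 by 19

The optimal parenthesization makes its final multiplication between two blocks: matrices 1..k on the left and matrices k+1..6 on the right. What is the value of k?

4

Adjacent pairs: M1M2 = 34·26·42 = 37128; M2M3 = 26·42·41 = 44772; M3M4 = 42·41·14 = 24108; M4M5 = 41·14·18 = 10332; M5M6 = 14·18·19 = 4788.
Length 3: M1..M3: k=1: 0+44772+34·26·41=81016; k=2: 37128+0+34·42·41=95676 → min 81016 | M2..M4: k=2: 0+24108+26·42·14=39396; k=3: 44772+0+26·41·14=59696 → min 39396 | M3..M5: k=3: 0+10332+42·41·18=41328; k=4: 24108+0+42·14·18=34692 → min 34692 | M4..M6: k=4: 0+4788+41·14·19=15694; k=5: 10332+0+41·18·19=24354 → min 15694.
Length 4: M1..M4: k=1: 0+39396+34·26·14=51772; k=2: 37128+24108+34·42·14=81228; k=3: 81016+0+34·41·14=100532 → min 51772 | M2..M5: k=2: 0+34692+26·42·18=54348; k=3: 44772+10332+26·41·18=74292; k=4: 39396+0+26·14·18=45948 → min 45948 | M3..M6: k=3: 0+15694+42·41·19=48412; k=4: 24108+4788+42·14·19=40068; k=5: 34692+0+42·18·19=49056 → min 40068.
Length 5: M1..M5: k=1: 0+45948+34·26·18=61860; k=2: 37128+34692+34·42·18=97524; k=3: 81016+10332+34·41·18=116440; k=4: 51772+0+34·14·18=60340 → min 60340 | M2..M6: k=2: 0+40068+26·42·19=60816; k=3: 44772+15694+26·41·19=80720; k=4: 39396+4788+26·14·19=51100; k=5: 45948+0+26·18·19=54840 → min 51100.
Top-level splits: k=1: (M1..M1)·(M2..M6) → 0+51100+34·26·19 = 67896; k=2: (M1..M2)·(M3..M6) → 37128+40068+34·42·19 = 104328; k=3: (M1..M3)·(M4..M6) → 81016+15694+34·41·19 = 123196; k=4: (M1..M4)·(M5..M6) → 51772+4788+34·14·19 = 65604; k=5: (M1..M5)·(M6..M6) → 60340+0+34·18·19 = 71968.
Best split is after M4, i.e. k = 4.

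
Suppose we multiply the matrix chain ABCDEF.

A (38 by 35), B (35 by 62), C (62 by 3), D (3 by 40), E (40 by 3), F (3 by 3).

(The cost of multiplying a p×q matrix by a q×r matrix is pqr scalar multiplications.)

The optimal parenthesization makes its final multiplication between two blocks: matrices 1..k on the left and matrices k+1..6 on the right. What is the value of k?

1

Adjacent pairs: AB = 38·35·62 = 82460; BC = 35·62·3 = 6510; CD = 62·3·40 = 7440; DE = 3·40·3 = 360; EF = 40·3·3 = 360.
Length 3: A..C: k=1: 0+6510+38·35·3=10500; k=2: 82460+0+38·62·3=89528 → min 10500 | B..D: k=2: 0+7440+35·62·40=94240; k=3: 6510+0+35·3·40=10710 → min 10710 | C..E: k=3: 0+360+62·3·3=918; k=4: 7440+0+62·40·3=14880 → min 918 | D..F: k=4: 0+360+3·40·3=720; k=5: 360+0+3·3·3=387 → min 387.
Length 4: A..D: k=1: 0+10710+38·35·40=63910; k=2: 82460+7440+38·62·40=184140; k=3: 10500+0+38·3·40=15060 → min 15060 | B..E: k=2: 0+918+35·62·3=7428; k=3: 6510+360+35·3·3=7185; k=4: 10710+0+35·40·3=14910 → min 7185 | C..F: k=3: 0+387+62·3·3=945; k=4: 7440+360+62·40·3=15240; k=5: 918+0+62·3·3=1476 → min 945.
Length 5: A..E: k=1: 0+7185+38·35·3=11175; k=2: 82460+918+38·62·3=90446; k=3: 10500+360+38·3·3=11202; k=4: 15060+0+38·40·3=19620 → min 11175 | B..F: k=2: 0+945+35·62·3=7455; k=3: 6510+387+35·3·3=7212; k=4: 10710+360+35·40·3=15270; k=5: 7185+0+35·3·3=7500 → min 7212.
Top-level splits: k=1: (A..A)·(B..F) → 0+7212+38·35·3 = 11202; k=2: (A..B)·(C..F) → 82460+945+38·62·3 = 90473; k=3: (A..C)·(D..F) → 10500+387+38·3·3 = 11229; k=4: (A..D)·(E..F) → 15060+360+38·40·3 = 19980; k=5: (A..E)·(F..F) → 11175+0+38·3·3 = 11517.
Best split is after A, i.e. k = 1.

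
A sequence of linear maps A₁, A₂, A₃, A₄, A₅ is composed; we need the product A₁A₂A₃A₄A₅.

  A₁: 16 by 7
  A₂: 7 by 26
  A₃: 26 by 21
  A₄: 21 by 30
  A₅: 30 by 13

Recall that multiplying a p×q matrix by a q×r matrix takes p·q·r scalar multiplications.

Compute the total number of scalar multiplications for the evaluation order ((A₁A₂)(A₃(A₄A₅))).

(A₁A₂): 16×7 by 7×26 → 16×26, cost 16·7·26 = 2912
(A₄A₅): 21×30 by 30×13 → 21×13, cost 21·30·13 = 8190
(A₃(A₄A₅)): 26×21 by 21×13 → 26×13, cost 26·21·13 = 7098; cumulative 15288
((A₁A₂)(A₃(A₄A₅))): 16×26 by 26×13 → 16×13, cost 16·26·13 = 5408; cumulative 23608
Total: 23608 scalar multiplications.

23608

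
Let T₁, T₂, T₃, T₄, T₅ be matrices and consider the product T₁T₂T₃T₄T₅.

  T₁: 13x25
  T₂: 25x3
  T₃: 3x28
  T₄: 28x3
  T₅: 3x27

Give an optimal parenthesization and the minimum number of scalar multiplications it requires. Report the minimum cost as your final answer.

2397

Adjacent pairs: T₁T₂ = 13·25·3 = 975; T₂T₃ = 25·3·28 = 2100; T₃T₄ = 3·28·3 = 252; T₄T₅ = 28·3·27 = 2268.
Length 3: T₁..T₃: k=1: 0+2100+13·25·28=11200; k=2: 975+0+13·3·28=2067 → min 2067 | T₂..T₄: k=2: 0+252+25·3·3=477; k=3: 2100+0+25·28·3=4200 → min 477 | T₃..T₅: k=3: 0+2268+3·28·27=4536; k=4: 252+0+3·3·27=495 → min 495.
Length 4: T₁..T₄: k=1: 0+477+13·25·3=1452; k=2: 975+252+13·3·3=1344; k=3: 2067+0+13·28·3=3159 → min 1344 | T₂..T₅: k=2: 0+495+25·3·27=2520; k=3: 2100+2268+25·28·27=23268; k=4: 477+0+25·3·27=2502 → min 2502.
Length 5: T₁..T₅: k=1: 0+2502+13·25·27=11277; k=2: 975+495+13·3·27=2523; k=3: 2067+2268+13·28·27=14163; k=4: 1344+0+13·3·27=2397 → min 2397.
Optimal parenthesization: (((T₁T₂)(T₃T₄))T₅) with cost 2397.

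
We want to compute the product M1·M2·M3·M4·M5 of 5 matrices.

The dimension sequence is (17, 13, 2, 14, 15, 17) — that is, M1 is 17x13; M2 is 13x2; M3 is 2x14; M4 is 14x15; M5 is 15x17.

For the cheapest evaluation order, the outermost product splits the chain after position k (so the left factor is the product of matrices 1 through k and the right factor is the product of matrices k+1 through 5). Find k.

Adjacent pairs: M1M2 = 17·13·2 = 442; M2M3 = 13·2·14 = 364; M3M4 = 2·14·15 = 420; M4M5 = 14·15·17 = 3570.
Length 3: M1..M3: k=1: 0+364+17·13·14=3458; k=2: 442+0+17·2·14=918 → min 918 | M2..M4: k=2: 0+420+13·2·15=810; k=3: 364+0+13·14·15=3094 → min 810 | M3..M5: k=3: 0+3570+2·14·17=4046; k=4: 420+0+2·15·17=930 → min 930.
Length 4: M1..M4: k=1: 0+810+17·13·15=4125; k=2: 442+420+17·2·15=1372; k=3: 918+0+17·14·15=4488 → min 1372 | M2..M5: k=2: 0+930+13·2·17=1372; k=3: 364+3570+13·14·17=7028; k=4: 810+0+13·15·17=4125 → min 1372.
Top-level splits: k=1: (M1..M1)·(M2..M5) → 0+1372+17·13·17 = 5129; k=2: (M1..M2)·(M3..M5) → 442+930+17·2·17 = 1950; k=3: (M1..M3)·(M4..M5) → 918+3570+17·14·17 = 8534; k=4: (M1..M4)·(M5..M5) → 1372+0+17·15·17 = 5707.
Best split is after M2, i.e. k = 2.

2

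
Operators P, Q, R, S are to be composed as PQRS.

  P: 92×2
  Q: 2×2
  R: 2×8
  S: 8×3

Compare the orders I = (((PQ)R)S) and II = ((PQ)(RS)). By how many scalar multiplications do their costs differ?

Order I = (((PQ)R)S): (PQ): 92×2 by 2×2 → 92×2, cost 92·2·2 = 368; ((PQ)R): 92×2 by 2×8 → 92×8, cost 92·2·8 = 1472; cumulative 1840; (((PQ)R)S): 92×8 by 8×3 → 92×3, cost 92·8·3 = 2208; cumulative 4048. Total 4048.
Order II = ((PQ)(RS)): (PQ): 92×2 by 2×2 → 92×2, cost 92·2·2 = 368; (RS): 2×8 by 8×3 → 2×3, cost 2·8·3 = 48; ((PQ)(RS)): 92×2 by 2×3 → 92×3, cost 92·2·3 = 552; cumulative 968. Total 968.
Difference: |4048 − 968| = 3080.

3080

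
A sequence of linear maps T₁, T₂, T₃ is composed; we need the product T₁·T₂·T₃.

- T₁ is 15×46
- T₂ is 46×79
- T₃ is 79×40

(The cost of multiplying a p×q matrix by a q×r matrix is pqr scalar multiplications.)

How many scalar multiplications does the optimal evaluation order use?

101910

Order (T₁·(T₂·T₃)): (T₂·T₃): 46×79 by 79×40 → 46×40, cost 46·79·40 = 145360; (T₁·(T₂·T₃)): 15×46 by 46×40 → 15×40, cost 15·46·40 = 27600; cumulative 172960. Total 172960.
Order ((T₁·T₂)·T₃): (T₁·T₂): 15×46 by 46×79 → 15×79, cost 15·46·79 = 54510; ((T₁·T₂)·T₃): 15×79 by 79×40 → 15×40, cost 15·79·40 = 47400; cumulative 101910. Total 101910.
Minimum: 101910.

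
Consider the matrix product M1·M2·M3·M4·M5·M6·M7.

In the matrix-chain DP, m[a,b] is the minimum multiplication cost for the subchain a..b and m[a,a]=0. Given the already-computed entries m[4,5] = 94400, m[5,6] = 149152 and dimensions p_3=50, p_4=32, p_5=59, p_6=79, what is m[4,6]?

275552

m[4,6] = min over k∈[4,5] of m[4,k]+m[k+1,6]+p_{3}·p_k·p_{6}.
k=4: 0 + 149152 + 50·32·79 = 275552; k=5: 94400 + 0 + 50·59·79 = 327450.
Minimum: 275552 at k=4.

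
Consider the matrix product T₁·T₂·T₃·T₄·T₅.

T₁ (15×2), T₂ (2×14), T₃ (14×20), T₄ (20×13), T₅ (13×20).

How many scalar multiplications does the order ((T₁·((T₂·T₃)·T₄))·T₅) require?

5370

(T₂·T₃): 2×14 by 14×20 → 2×20, cost 2·14·20 = 560
((T₂·T₃)·T₄): 2×20 by 20×13 → 2×13, cost 2·20·13 = 520; cumulative 1080
(T₁·((T₂·T₃)·T₄)): 15×2 by 2×13 → 15×13, cost 15·2·13 = 390; cumulative 1470
((T₁·((T₂·T₃)·T₄))·T₅): 15×13 by 13×20 → 15×20, cost 15·13·20 = 3900; cumulative 5370
Total: 5370 scalar multiplications.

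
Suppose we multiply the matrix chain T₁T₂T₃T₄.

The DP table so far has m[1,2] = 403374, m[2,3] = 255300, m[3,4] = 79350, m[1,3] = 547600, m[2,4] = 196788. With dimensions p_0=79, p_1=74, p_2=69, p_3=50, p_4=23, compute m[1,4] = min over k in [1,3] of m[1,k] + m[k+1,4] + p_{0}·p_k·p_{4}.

m[1,4] = min over k∈[1,3] of m[1,k]+m[k+1,4]+p_{0}·p_k·p_{4}.
k=1: 0 + 196788 + 79·74·23 = 331246; k=2: 403374 + 79350 + 79·69·23 = 608097; k=3: 547600 + 0 + 79·50·23 = 638450.
Minimum: 331246 at k=1.

331246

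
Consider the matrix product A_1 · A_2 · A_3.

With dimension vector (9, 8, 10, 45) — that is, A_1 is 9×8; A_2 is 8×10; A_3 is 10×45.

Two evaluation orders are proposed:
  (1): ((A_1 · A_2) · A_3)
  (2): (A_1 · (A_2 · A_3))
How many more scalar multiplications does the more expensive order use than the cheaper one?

Order (1) = ((A_1 · A_2) · A_3): (A_1 · A_2): 9×8 by 8×10 → 9×10, cost 9·8·10 = 720; ((A_1 · A_2) · A_3): 9×10 by 10×45 → 9×45, cost 9·10·45 = 4050; cumulative 4770. Total 4770.
Order (2) = (A_1 · (A_2 · A_3)): (A_2 · A_3): 8×10 by 10×45 → 8×45, cost 8·10·45 = 3600; (A_1 · (A_2 · A_3)): 9×8 by 8×45 → 9×45, cost 9·8·45 = 3240; cumulative 6840. Total 6840.
Difference: |4770 − 6840| = 2070.

2070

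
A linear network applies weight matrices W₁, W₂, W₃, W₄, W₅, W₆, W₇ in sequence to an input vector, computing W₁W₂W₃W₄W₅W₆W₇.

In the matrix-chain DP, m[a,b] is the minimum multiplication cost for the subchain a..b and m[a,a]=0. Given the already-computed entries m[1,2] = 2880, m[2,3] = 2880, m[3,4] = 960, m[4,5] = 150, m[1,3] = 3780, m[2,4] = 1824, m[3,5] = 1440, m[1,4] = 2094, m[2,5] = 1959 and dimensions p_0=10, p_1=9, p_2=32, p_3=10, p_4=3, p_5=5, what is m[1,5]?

2244

m[1,5] = min over k∈[1,4] of m[1,k]+m[k+1,5]+p_{0}·p_k·p_{5}.
k=1: 0 + 1959 + 10·9·5 = 2409; k=2: 2880 + 1440 + 10·32·5 = 5920; k=3: 3780 + 150 + 10·10·5 = 4430; k=4: 2094 + 0 + 10·3·5 = 2244.
Minimum: 2244 at k=4.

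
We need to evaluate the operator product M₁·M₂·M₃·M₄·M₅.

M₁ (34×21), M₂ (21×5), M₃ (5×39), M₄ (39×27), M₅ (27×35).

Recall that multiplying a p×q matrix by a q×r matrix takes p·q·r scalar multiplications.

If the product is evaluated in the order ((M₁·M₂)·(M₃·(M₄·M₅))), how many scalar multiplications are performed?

53200

(M₁·M₂): 34×21 by 21×5 → 34×5, cost 34·21·5 = 3570
(M₄·M₅): 39×27 by 27×35 → 39×35, cost 39·27·35 = 36855
(M₃·(M₄·M₅)): 5×39 by 39×35 → 5×35, cost 5·39·35 = 6825; cumulative 43680
((M₁·M₂)·(M₃·(M₄·M₅))): 34×5 by 5×35 → 34×35, cost 34·5·35 = 5950; cumulative 53200
Total: 53200 scalar multiplications.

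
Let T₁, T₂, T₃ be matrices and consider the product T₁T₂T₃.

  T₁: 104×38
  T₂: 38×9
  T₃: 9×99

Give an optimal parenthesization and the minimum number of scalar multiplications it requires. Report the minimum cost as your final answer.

128232

(T₁(T₂T₃)): cost 425106.
((T₁T₂)T₃): cost 128232.
Optimal: ((T₁T₂)T₃) with cost 128232.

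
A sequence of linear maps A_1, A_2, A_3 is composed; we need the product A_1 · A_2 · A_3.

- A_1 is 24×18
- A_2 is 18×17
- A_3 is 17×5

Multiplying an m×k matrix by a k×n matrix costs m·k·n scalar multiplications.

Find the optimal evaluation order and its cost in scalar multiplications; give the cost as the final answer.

(A_1 · (A_2 · A_3)): cost 3690.
((A_1 · A_2) · A_3): cost 9384.
Optimal: (A_1 · (A_2 · A_3)) with cost 3690.

3690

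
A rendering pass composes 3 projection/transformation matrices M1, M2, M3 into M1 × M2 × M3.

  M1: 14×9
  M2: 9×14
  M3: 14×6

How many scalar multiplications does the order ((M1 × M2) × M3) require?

2940

(M1 × M2): 14×9 by 9×14 → 14×14, cost 14·9·14 = 1764
((M1 × M2) × M3): 14×14 by 14×6 → 14×6, cost 14·14·6 = 1176; cumulative 2940
Total: 2940 scalar multiplications.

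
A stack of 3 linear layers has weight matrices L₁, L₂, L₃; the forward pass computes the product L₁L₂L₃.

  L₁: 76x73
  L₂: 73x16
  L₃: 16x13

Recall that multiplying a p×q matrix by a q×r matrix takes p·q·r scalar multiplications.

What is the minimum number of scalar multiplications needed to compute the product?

Order (L₁(L₂L₃)): (L₂L₃): 73×16 by 16×13 → 73×13, cost 73·16·13 = 15184; (L₁(L₂L₃)): 76×73 by 73×13 → 76×13, cost 76·73·13 = 72124; cumulative 87308. Total 87308.
Order ((L₁L₂)L₃): (L₁L₂): 76×73 by 73×16 → 76×16, cost 76·73·16 = 88768; ((L₁L₂)L₃): 76×16 by 16×13 → 76×13, cost 76·16·13 = 15808; cumulative 104576. Total 104576.
Minimum: 87308.

87308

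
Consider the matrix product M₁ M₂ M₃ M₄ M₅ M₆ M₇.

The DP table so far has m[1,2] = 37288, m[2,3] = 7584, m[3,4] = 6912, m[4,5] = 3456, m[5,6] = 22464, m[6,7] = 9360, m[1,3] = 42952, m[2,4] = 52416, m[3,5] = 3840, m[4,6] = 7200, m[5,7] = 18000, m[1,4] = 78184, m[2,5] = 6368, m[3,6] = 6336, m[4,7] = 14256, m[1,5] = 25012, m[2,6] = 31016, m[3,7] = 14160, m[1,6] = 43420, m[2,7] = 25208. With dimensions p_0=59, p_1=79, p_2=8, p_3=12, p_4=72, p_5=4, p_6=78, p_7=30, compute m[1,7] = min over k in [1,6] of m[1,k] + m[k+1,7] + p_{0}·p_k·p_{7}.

m[1,7] = min over k∈[1,6] of m[1,k]+m[k+1,7]+p_{0}·p_k·p_{7}.
k=1: 0 + 25208 + 59·79·30 = 165038; k=2: 37288 + 14160 + 59·8·30 = 65608; k=3: 42952 + 14256 + 59·12·30 = 78448; k=4: 78184 + 18000 + 59·72·30 = 223624; k=5: 25012 + 9360 + 59·4·30 = 41452; k=6: 43420 + 0 + 59·78·30 = 181480.
Minimum: 41452 at k=5.

41452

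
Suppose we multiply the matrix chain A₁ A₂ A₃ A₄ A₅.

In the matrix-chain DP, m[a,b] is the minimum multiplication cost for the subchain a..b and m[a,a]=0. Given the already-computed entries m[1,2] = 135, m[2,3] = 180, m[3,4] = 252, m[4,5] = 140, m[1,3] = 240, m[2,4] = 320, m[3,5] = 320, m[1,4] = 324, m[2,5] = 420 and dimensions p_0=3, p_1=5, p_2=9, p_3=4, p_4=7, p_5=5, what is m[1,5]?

429

m[1,5] = min over k∈[1,4] of m[1,k]+m[k+1,5]+p_{0}·p_k·p_{5}.
k=1: 0 + 420 + 3·5·5 = 495; k=2: 135 + 320 + 3·9·5 = 590; k=3: 240 + 140 + 3·4·5 = 440; k=4: 324 + 0 + 3·7·5 = 429.
Minimum: 429 at k=4.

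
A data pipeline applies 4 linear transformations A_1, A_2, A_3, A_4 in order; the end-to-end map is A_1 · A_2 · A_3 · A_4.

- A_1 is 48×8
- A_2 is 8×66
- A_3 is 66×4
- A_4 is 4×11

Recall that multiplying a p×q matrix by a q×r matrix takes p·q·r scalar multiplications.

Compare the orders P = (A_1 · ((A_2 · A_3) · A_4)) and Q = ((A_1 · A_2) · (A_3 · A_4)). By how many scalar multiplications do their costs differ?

56408

Order P = (A_1 · ((A_2 · A_3) · A_4)): (A_2 · A_3): 8×66 by 66×4 → 8×4, cost 8·66·4 = 2112; ((A_2 · A_3) · A_4): 8×4 by 4×11 → 8×11, cost 8·4·11 = 352; cumulative 2464; (A_1 · ((A_2 · A_3) · A_4)): 48×8 by 8×11 → 48×11, cost 48·8·11 = 4224; cumulative 6688. Total 6688.
Order Q = ((A_1 · A_2) · (A_3 · A_4)): (A_1 · A_2): 48×8 by 8×66 → 48×66, cost 48·8·66 = 25344; (A_3 · A_4): 66×4 by 4×11 → 66×11, cost 66·4·11 = 2904; ((A_1 · A_2) · (A_3 · A_4)): 48×66 by 66×11 → 48×11, cost 48·66·11 = 34848; cumulative 63096. Total 63096.
Difference: |6688 − 63096| = 56408.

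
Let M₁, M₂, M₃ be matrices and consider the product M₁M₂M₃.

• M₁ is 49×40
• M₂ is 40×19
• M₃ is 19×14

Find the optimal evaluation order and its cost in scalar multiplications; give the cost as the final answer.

38080

(M₁(M₂M₃)): cost 38080.
((M₁M₂)M₃): cost 50274.
Optimal: (M₁(M₂M₃)) with cost 38080.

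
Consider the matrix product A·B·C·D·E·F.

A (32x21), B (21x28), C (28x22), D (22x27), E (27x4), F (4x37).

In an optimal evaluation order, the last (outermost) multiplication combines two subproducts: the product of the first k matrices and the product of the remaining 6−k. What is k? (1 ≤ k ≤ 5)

5

Adjacent pairs: AB = 32·21·28 = 18816; BC = 21·28·22 = 12936; CD = 28·22·27 = 16632; DE = 22·27·4 = 2376; EF = 27·4·37 = 3996.
Length 3: A..C: k=1: 0+12936+32·21·22=27720; k=2: 18816+0+32·28·22=38528 → min 27720 | B..D: k=2: 0+16632+21·28·27=32508; k=3: 12936+0+21·22·27=25410 → min 25410 | C..E: k=3: 0+2376+28·22·4=4840; k=4: 16632+0+28·27·4=19656 → min 4840 | D..F: k=4: 0+3996+22·27·37=25974; k=5: 2376+0+22·4·37=5632 → min 5632.
Length 4: A..D: k=1: 0+25410+32·21·27=43554; k=2: 18816+16632+32·28·27=59640; k=3: 27720+0+32·22·27=46728 → min 43554 | B..E: k=2: 0+4840+21·28·4=7192; k=3: 12936+2376+21·22·4=17160; k=4: 25410+0+21·27·4=27678 → min 7192 | C..F: k=3: 0+5632+28·22·37=28424; k=4: 16632+3996+28·27·37=48600; k=5: 4840+0+28·4·37=8984 → min 8984.
Length 5: A..E: k=1: 0+7192+32·21·4=9880; k=2: 18816+4840+32·28·4=27240; k=3: 27720+2376+32·22·4=32912; k=4: 43554+0+32·27·4=47010 → min 9880 | B..F: k=2: 0+8984+21·28·37=30740; k=3: 12936+5632+21·22·37=35662; k=4: 25410+3996+21·27·37=50385; k=5: 7192+0+21·4·37=10300 → min 10300.
Top-level splits: k=1: (A..A)·(B..F) → 0+10300+32·21·37 = 35164; k=2: (A..B)·(C..F) → 18816+8984+32·28·37 = 60952; k=3: (A..C)·(D..F) → 27720+5632+32·22·37 = 59400; k=4: (A..D)·(E..F) → 43554+3996+32·27·37 = 79518; k=5: (A..E)·(F..F) → 9880+0+32·4·37 = 14616.
Best split is after E, i.e. k = 5.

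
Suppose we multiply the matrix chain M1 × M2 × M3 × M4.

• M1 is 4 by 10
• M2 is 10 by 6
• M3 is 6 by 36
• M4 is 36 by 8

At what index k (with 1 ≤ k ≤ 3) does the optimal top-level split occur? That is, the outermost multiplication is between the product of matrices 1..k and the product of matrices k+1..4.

2

Adjacent pairs: M1M2 = 4·10·6 = 240; M2M3 = 10·6·36 = 2160; M3M4 = 6·36·8 = 1728.
Length 3: M1..M3: k=1: 0+2160+4·10·36=3600; k=2: 240+0+4·6·36=1104 → min 1104 | M2..M4: k=2: 0+1728+10·6·8=2208; k=3: 2160+0+10·36·8=5040 → min 2208.
Top-level splits: k=1: (M1..M1)·(M2..M4) → 0+2208+4·10·8 = 2528; k=2: (M1..M2)·(M3..M4) → 240+1728+4·6·8 = 2160; k=3: (M1..M3)·(M4..M4) → 1104+0+4·36·8 = 2256.
Best split is after M2, i.e. k = 2.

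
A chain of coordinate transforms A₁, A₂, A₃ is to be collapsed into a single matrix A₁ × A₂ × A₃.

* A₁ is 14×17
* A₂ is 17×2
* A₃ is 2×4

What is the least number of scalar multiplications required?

Order (A₁ × (A₂ × A₃)): (A₂ × A₃): 17×2 by 2×4 → 17×4, cost 17·2·4 = 136; (A₁ × (A₂ × A₃)): 14×17 by 17×4 → 14×4, cost 14·17·4 = 952; cumulative 1088. Total 1088.
Order ((A₁ × A₂) × A₃): (A₁ × A₂): 14×17 by 17×2 → 14×2, cost 14·17·2 = 476; ((A₁ × A₂) × A₃): 14×2 by 2×4 → 14×4, cost 14·2·4 = 112; cumulative 588. Total 588.
Minimum: 588.

588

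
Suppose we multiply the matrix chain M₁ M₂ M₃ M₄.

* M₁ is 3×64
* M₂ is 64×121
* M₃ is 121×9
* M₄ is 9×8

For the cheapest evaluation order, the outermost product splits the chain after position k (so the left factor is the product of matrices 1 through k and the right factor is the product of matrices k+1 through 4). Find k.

Adjacent pairs: M₁M₂ = 3·64·121 = 23232; M₂M₃ = 64·121·9 = 69696; M₃M₄ = 121·9·8 = 8712.
Length 3: M₁..M₃: k=1: 0+69696+3·64·9=71424; k=2: 23232+0+3·121·9=26499 → min 26499 | M₂..M₄: k=2: 0+8712+64·121·8=70664; k=3: 69696+0+64·9·8=74304 → min 70664.
Top-level splits: k=1: (M₁..M₁)·(M₂..M₄) → 0+70664+3·64·8 = 72200; k=2: (M₁..M₂)·(M₃..M₄) → 23232+8712+3·121·8 = 34848; k=3: (M₁..M₃)·(M₄..M₄) → 26499+0+3·9·8 = 26715.
Best split is after M₃, i.e. k = 3.

3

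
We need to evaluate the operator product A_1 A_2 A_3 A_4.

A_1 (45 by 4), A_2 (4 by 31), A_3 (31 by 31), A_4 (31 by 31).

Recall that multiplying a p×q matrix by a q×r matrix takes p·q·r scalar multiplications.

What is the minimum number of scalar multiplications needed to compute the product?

13268

Adjacent pairs: A_1A_2 = 45·4·31 = 5580; A_2A_3 = 4·31·31 = 3844; A_3A_4 = 31·31·31 = 29791.
Length 3: A_1..A_3: k=1: 0+3844+45·4·31=9424; k=2: 5580+0+45·31·31=48825 → min 9424 | A_2..A_4: k=2: 0+29791+4·31·31=33635; k=3: 3844+0+4·31·31=7688 → min 7688.
Length 4: A_1..A_4: k=1: 0+7688+45·4·31=13268; k=2: 5580+29791+45·31·31=78616; k=3: 9424+0+45·31·31=52669 → min 13268.
Optimal order: (A_1 ((A_2 A_3) A_4)) with cost 13268.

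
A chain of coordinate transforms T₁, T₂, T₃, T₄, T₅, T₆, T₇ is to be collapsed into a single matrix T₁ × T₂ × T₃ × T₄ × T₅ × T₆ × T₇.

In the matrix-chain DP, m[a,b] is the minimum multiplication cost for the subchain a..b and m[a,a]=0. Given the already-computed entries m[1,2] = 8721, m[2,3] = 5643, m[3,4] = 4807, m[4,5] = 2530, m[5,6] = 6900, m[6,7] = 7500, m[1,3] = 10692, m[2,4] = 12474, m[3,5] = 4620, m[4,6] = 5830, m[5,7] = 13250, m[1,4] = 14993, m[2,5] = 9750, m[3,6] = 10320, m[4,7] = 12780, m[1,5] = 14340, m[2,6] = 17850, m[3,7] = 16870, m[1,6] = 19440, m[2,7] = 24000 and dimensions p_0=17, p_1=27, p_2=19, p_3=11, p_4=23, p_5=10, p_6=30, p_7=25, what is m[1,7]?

m[1,7] = min over k∈[1,6] of m[1,k]+m[k+1,7]+p_{0}·p_k·p_{7}.
k=1: 0 + 24000 + 17·27·25 = 35475; k=2: 8721 + 16870 + 17·19·25 = 33666; k=3: 10692 + 12780 + 17·11·25 = 28147; k=4: 14993 + 13250 + 17·23·25 = 38018; k=5: 14340 + 7500 + 17·10·25 = 26090; k=6: 19440 + 0 + 17·30·25 = 32190.
Minimum: 26090 at k=5.

26090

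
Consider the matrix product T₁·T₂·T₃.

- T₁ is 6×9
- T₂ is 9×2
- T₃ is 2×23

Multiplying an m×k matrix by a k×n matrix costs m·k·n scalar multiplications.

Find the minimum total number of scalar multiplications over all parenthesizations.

Order (T₁·(T₂·T₃)): (T₂·T₃): 9×2 by 2×23 → 9×23, cost 9·2·23 = 414; (T₁·(T₂·T₃)): 6×9 by 9×23 → 6×23, cost 6·9·23 = 1242; cumulative 1656. Total 1656.
Order ((T₁·T₂)·T₃): (T₁·T₂): 6×9 by 9×2 → 6×2, cost 6·9·2 = 108; ((T₁·T₂)·T₃): 6×2 by 2×23 → 6×23, cost 6·2·23 = 276; cumulative 384. Total 384.
Minimum: 384.

384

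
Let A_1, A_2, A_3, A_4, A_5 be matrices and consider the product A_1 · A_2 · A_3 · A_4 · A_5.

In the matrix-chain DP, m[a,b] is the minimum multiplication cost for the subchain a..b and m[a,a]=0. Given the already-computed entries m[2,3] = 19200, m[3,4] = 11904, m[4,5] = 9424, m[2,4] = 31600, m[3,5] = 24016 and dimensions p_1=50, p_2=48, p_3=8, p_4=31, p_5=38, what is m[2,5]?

m[2,5] = min over k∈[2,4] of m[2,k]+m[k+1,5]+p_{1}·p_k·p_{5}.
k=2: 0 + 24016 + 50·48·38 = 115216; k=3: 19200 + 9424 + 50·8·38 = 43824; k=4: 31600 + 0 + 50·31·38 = 90500.
Minimum: 43824 at k=3.

43824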